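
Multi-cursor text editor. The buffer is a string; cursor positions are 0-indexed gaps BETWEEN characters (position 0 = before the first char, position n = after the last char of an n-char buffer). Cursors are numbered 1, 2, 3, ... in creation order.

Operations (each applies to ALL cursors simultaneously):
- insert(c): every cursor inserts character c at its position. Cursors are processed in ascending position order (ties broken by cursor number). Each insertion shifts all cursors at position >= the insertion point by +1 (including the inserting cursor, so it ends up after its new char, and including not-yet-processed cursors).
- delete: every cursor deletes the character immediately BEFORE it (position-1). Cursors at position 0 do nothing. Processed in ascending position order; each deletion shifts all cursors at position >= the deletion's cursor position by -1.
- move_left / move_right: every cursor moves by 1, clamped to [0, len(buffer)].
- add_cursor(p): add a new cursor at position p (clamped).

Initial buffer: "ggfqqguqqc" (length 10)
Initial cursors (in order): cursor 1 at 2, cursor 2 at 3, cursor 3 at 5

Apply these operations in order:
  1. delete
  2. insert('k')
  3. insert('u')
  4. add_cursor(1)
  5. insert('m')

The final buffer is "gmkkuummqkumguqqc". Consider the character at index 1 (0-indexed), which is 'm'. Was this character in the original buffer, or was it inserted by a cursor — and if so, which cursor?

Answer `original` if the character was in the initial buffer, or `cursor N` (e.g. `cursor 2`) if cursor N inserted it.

After op 1 (delete): buffer="gqguqqc" (len 7), cursors c1@1 c2@1 c3@2, authorship .......
After op 2 (insert('k')): buffer="gkkqkguqqc" (len 10), cursors c1@3 c2@3 c3@5, authorship .12.3.....
After op 3 (insert('u')): buffer="gkkuuqkuguqqc" (len 13), cursors c1@5 c2@5 c3@8, authorship .1212.33.....
After op 4 (add_cursor(1)): buffer="gkkuuqkuguqqc" (len 13), cursors c4@1 c1@5 c2@5 c3@8, authorship .1212.33.....
After op 5 (insert('m')): buffer="gmkkuummqkumguqqc" (len 17), cursors c4@2 c1@8 c2@8 c3@12, authorship .4121212.333.....
Authorship (.=original, N=cursor N): . 4 1 2 1 2 1 2 . 3 3 3 . . . . .
Index 1: author = 4

Answer: cursor 4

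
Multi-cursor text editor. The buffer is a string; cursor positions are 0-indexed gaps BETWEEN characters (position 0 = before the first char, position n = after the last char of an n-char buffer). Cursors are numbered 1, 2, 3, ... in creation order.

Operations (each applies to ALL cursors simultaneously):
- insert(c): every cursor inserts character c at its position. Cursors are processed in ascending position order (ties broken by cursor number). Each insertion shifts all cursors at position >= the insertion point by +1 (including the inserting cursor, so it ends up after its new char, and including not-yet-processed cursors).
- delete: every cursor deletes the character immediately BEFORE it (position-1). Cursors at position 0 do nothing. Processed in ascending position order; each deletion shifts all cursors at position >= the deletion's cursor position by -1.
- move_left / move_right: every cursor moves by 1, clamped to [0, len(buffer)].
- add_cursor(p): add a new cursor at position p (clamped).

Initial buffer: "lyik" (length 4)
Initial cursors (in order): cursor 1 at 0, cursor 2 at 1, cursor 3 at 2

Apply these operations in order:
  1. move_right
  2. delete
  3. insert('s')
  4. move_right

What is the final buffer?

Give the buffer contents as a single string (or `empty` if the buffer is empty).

Answer: sssk

Derivation:
After op 1 (move_right): buffer="lyik" (len 4), cursors c1@1 c2@2 c3@3, authorship ....
After op 2 (delete): buffer="k" (len 1), cursors c1@0 c2@0 c3@0, authorship .
After op 3 (insert('s')): buffer="sssk" (len 4), cursors c1@3 c2@3 c3@3, authorship 123.
After op 4 (move_right): buffer="sssk" (len 4), cursors c1@4 c2@4 c3@4, authorship 123.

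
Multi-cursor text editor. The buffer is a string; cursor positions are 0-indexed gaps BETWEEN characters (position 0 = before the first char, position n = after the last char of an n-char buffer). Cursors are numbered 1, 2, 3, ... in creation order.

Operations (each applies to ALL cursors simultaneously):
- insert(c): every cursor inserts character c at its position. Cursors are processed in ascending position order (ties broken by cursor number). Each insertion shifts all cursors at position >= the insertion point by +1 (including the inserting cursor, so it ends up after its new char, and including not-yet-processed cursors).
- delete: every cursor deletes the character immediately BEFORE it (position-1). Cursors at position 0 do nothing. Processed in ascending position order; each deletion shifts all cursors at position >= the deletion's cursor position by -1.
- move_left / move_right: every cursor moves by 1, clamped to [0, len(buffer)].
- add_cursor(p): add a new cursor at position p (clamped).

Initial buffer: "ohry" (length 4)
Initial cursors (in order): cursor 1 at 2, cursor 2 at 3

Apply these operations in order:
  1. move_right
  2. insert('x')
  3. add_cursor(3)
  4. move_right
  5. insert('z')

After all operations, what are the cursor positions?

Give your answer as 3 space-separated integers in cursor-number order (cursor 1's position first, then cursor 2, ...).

After op 1 (move_right): buffer="ohry" (len 4), cursors c1@3 c2@4, authorship ....
After op 2 (insert('x')): buffer="ohrxyx" (len 6), cursors c1@4 c2@6, authorship ...1.2
After op 3 (add_cursor(3)): buffer="ohrxyx" (len 6), cursors c3@3 c1@4 c2@6, authorship ...1.2
After op 4 (move_right): buffer="ohrxyx" (len 6), cursors c3@4 c1@5 c2@6, authorship ...1.2
After op 5 (insert('z')): buffer="ohrxzyzxz" (len 9), cursors c3@5 c1@7 c2@9, authorship ...13.122

Answer: 7 9 5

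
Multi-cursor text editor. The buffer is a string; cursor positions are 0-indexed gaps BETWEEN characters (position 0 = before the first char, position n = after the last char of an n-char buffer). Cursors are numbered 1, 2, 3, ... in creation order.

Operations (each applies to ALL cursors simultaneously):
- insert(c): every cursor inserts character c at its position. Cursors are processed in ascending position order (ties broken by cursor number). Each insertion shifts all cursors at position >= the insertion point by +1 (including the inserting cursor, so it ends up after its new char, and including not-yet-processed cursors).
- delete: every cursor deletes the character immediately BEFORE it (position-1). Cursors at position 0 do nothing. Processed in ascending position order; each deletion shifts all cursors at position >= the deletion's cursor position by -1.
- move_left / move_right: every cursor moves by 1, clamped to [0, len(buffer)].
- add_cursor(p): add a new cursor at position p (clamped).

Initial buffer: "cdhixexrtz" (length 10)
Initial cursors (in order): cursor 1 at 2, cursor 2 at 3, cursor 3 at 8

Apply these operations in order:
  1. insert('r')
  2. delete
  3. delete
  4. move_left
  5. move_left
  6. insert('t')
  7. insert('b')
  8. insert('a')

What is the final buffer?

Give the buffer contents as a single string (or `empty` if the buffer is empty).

Answer: ttbbaacixtbaextz

Derivation:
After op 1 (insert('r')): buffer="cdrhrixexrrtz" (len 13), cursors c1@3 c2@5 c3@11, authorship ..1.2.....3..
After op 2 (delete): buffer="cdhixexrtz" (len 10), cursors c1@2 c2@3 c3@8, authorship ..........
After op 3 (delete): buffer="cixextz" (len 7), cursors c1@1 c2@1 c3@5, authorship .......
After op 4 (move_left): buffer="cixextz" (len 7), cursors c1@0 c2@0 c3@4, authorship .......
After op 5 (move_left): buffer="cixextz" (len 7), cursors c1@0 c2@0 c3@3, authorship .......
After op 6 (insert('t')): buffer="ttcixtextz" (len 10), cursors c1@2 c2@2 c3@6, authorship 12...3....
After op 7 (insert('b')): buffer="ttbbcixtbextz" (len 13), cursors c1@4 c2@4 c3@9, authorship 1212...33....
After op 8 (insert('a')): buffer="ttbbaacixtbaextz" (len 16), cursors c1@6 c2@6 c3@12, authorship 121212...333....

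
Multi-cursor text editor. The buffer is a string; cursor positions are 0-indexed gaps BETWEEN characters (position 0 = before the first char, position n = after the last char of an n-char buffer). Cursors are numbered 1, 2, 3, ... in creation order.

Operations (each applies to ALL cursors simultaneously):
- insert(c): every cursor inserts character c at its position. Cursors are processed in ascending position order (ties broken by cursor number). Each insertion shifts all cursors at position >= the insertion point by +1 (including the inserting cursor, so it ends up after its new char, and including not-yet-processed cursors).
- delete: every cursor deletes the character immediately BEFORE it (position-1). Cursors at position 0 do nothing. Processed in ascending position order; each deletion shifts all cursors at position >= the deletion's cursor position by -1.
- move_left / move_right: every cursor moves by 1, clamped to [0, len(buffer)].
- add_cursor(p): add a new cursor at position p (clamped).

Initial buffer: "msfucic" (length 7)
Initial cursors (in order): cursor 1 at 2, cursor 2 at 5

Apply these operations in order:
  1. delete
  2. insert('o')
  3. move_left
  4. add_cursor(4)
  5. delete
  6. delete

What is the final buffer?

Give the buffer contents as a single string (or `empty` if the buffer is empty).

After op 1 (delete): buffer="mfuic" (len 5), cursors c1@1 c2@3, authorship .....
After op 2 (insert('o')): buffer="mofuoic" (len 7), cursors c1@2 c2@5, authorship .1..2..
After op 3 (move_left): buffer="mofuoic" (len 7), cursors c1@1 c2@4, authorship .1..2..
After op 4 (add_cursor(4)): buffer="mofuoic" (len 7), cursors c1@1 c2@4 c3@4, authorship .1..2..
After op 5 (delete): buffer="ooic" (len 4), cursors c1@0 c2@1 c3@1, authorship 12..
After op 6 (delete): buffer="oic" (len 3), cursors c1@0 c2@0 c3@0, authorship 2..

Answer: oic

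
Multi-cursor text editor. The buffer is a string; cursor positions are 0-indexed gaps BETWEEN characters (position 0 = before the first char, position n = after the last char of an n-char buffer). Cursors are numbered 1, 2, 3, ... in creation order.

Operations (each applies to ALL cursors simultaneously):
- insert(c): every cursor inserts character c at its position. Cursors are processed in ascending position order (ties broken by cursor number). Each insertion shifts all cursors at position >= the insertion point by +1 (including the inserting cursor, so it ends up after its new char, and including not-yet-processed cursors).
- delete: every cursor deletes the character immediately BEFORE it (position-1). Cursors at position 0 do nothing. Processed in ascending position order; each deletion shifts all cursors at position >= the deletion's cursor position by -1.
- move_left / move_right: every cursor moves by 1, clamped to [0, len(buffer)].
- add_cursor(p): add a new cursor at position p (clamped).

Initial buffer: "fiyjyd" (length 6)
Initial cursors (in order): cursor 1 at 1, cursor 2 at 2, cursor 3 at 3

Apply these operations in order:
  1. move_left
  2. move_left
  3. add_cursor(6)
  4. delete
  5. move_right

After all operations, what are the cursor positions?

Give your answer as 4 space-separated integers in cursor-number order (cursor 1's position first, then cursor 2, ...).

Answer: 1 1 1 4

Derivation:
After op 1 (move_left): buffer="fiyjyd" (len 6), cursors c1@0 c2@1 c3@2, authorship ......
After op 2 (move_left): buffer="fiyjyd" (len 6), cursors c1@0 c2@0 c3@1, authorship ......
After op 3 (add_cursor(6)): buffer="fiyjyd" (len 6), cursors c1@0 c2@0 c3@1 c4@6, authorship ......
After op 4 (delete): buffer="iyjy" (len 4), cursors c1@0 c2@0 c3@0 c4@4, authorship ....
After op 5 (move_right): buffer="iyjy" (len 4), cursors c1@1 c2@1 c3@1 c4@4, authorship ....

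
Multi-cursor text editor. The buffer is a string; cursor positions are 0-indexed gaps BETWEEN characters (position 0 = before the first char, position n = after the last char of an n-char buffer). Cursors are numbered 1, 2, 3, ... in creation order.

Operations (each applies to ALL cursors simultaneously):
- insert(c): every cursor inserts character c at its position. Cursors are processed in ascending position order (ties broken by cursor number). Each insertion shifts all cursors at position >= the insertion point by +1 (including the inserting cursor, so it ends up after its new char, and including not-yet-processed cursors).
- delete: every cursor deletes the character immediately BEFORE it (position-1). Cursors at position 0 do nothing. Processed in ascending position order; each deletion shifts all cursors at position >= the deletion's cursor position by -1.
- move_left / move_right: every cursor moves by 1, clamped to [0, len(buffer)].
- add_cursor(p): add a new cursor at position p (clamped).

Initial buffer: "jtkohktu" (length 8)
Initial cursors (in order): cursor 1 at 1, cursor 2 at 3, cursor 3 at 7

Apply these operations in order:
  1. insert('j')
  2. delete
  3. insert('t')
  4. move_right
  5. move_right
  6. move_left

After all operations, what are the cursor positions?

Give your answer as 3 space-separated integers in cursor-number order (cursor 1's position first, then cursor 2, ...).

After op 1 (insert('j')): buffer="jjtkjohktju" (len 11), cursors c1@2 c2@5 c3@10, authorship .1..2....3.
After op 2 (delete): buffer="jtkohktu" (len 8), cursors c1@1 c2@3 c3@7, authorship ........
After op 3 (insert('t')): buffer="jttktohkttu" (len 11), cursors c1@2 c2@5 c3@10, authorship .1..2....3.
After op 4 (move_right): buffer="jttktohkttu" (len 11), cursors c1@3 c2@6 c3@11, authorship .1..2....3.
After op 5 (move_right): buffer="jttktohkttu" (len 11), cursors c1@4 c2@7 c3@11, authorship .1..2....3.
After op 6 (move_left): buffer="jttktohkttu" (len 11), cursors c1@3 c2@6 c3@10, authorship .1..2....3.

Answer: 3 6 10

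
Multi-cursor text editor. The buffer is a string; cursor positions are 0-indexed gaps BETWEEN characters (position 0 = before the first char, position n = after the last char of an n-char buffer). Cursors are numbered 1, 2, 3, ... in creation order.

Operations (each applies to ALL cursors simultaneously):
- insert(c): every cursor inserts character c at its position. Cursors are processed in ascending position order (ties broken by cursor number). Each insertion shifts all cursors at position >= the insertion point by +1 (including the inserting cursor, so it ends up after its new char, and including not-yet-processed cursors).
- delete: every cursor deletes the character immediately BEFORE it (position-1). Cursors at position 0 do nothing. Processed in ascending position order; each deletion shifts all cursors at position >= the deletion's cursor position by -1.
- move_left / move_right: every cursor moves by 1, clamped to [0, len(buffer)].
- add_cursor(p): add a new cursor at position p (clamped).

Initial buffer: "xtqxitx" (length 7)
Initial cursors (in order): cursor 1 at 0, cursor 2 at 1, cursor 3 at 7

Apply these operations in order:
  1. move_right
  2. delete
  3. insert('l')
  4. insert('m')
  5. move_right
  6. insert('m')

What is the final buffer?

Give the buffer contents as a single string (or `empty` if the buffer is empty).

Answer: llmmqmmxitlmm

Derivation:
After op 1 (move_right): buffer="xtqxitx" (len 7), cursors c1@1 c2@2 c3@7, authorship .......
After op 2 (delete): buffer="qxit" (len 4), cursors c1@0 c2@0 c3@4, authorship ....
After op 3 (insert('l')): buffer="llqxitl" (len 7), cursors c1@2 c2@2 c3@7, authorship 12....3
After op 4 (insert('m')): buffer="llmmqxitlm" (len 10), cursors c1@4 c2@4 c3@10, authorship 1212....33
After op 5 (move_right): buffer="llmmqxitlm" (len 10), cursors c1@5 c2@5 c3@10, authorship 1212....33
After op 6 (insert('m')): buffer="llmmqmmxitlmm" (len 13), cursors c1@7 c2@7 c3@13, authorship 1212.12...333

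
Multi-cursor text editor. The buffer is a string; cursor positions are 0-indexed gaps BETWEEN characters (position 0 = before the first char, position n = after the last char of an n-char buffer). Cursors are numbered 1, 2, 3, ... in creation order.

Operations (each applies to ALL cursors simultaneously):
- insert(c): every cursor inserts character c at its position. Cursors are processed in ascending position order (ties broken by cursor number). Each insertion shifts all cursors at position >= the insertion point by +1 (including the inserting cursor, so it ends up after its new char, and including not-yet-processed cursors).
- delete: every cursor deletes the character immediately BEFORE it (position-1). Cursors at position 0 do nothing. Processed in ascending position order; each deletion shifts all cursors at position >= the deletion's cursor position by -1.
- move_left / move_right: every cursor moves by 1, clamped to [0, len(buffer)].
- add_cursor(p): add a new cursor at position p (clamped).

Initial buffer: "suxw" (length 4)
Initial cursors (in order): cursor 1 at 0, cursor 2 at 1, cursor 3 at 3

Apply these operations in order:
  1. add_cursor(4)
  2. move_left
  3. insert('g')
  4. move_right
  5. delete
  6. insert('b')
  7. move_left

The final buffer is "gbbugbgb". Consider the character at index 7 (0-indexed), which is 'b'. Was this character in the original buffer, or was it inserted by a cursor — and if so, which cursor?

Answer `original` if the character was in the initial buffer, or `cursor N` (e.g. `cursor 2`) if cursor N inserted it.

After op 1 (add_cursor(4)): buffer="suxw" (len 4), cursors c1@0 c2@1 c3@3 c4@4, authorship ....
After op 2 (move_left): buffer="suxw" (len 4), cursors c1@0 c2@0 c3@2 c4@3, authorship ....
After op 3 (insert('g')): buffer="ggsugxgw" (len 8), cursors c1@2 c2@2 c3@5 c4@7, authorship 12..3.4.
After op 4 (move_right): buffer="ggsugxgw" (len 8), cursors c1@3 c2@3 c3@6 c4@8, authorship 12..3.4.
After op 5 (delete): buffer="gugg" (len 4), cursors c1@1 c2@1 c3@3 c4@4, authorship 1.34
After op 6 (insert('b')): buffer="gbbugbgb" (len 8), cursors c1@3 c2@3 c3@6 c4@8, authorship 112.3344
After op 7 (move_left): buffer="gbbugbgb" (len 8), cursors c1@2 c2@2 c3@5 c4@7, authorship 112.3344
Authorship (.=original, N=cursor N): 1 1 2 . 3 3 4 4
Index 7: author = 4

Answer: cursor 4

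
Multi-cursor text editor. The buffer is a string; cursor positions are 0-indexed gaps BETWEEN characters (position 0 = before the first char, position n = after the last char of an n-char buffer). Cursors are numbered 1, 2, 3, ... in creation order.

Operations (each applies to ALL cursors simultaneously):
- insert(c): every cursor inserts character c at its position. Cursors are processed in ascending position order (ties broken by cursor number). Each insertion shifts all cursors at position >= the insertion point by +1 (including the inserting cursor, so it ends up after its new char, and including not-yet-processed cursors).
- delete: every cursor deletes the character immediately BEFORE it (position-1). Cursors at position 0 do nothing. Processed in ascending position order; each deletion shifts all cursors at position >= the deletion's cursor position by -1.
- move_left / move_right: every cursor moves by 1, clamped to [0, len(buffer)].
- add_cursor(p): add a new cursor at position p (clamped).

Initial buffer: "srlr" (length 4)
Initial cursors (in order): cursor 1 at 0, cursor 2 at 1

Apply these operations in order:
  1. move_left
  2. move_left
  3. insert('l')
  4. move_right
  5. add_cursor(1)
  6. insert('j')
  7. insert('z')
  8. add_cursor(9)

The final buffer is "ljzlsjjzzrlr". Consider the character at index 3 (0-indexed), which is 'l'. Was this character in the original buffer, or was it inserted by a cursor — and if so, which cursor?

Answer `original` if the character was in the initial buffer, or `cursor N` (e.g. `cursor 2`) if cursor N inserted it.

Answer: cursor 2

Derivation:
After op 1 (move_left): buffer="srlr" (len 4), cursors c1@0 c2@0, authorship ....
After op 2 (move_left): buffer="srlr" (len 4), cursors c1@0 c2@0, authorship ....
After op 3 (insert('l')): buffer="llsrlr" (len 6), cursors c1@2 c2@2, authorship 12....
After op 4 (move_right): buffer="llsrlr" (len 6), cursors c1@3 c2@3, authorship 12....
After op 5 (add_cursor(1)): buffer="llsrlr" (len 6), cursors c3@1 c1@3 c2@3, authorship 12....
After op 6 (insert('j')): buffer="ljlsjjrlr" (len 9), cursors c3@2 c1@6 c2@6, authorship 132.12...
After op 7 (insert('z')): buffer="ljzlsjjzzrlr" (len 12), cursors c3@3 c1@9 c2@9, authorship 1332.1212...
After op 8 (add_cursor(9)): buffer="ljzlsjjzzrlr" (len 12), cursors c3@3 c1@9 c2@9 c4@9, authorship 1332.1212...
Authorship (.=original, N=cursor N): 1 3 3 2 . 1 2 1 2 . . .
Index 3: author = 2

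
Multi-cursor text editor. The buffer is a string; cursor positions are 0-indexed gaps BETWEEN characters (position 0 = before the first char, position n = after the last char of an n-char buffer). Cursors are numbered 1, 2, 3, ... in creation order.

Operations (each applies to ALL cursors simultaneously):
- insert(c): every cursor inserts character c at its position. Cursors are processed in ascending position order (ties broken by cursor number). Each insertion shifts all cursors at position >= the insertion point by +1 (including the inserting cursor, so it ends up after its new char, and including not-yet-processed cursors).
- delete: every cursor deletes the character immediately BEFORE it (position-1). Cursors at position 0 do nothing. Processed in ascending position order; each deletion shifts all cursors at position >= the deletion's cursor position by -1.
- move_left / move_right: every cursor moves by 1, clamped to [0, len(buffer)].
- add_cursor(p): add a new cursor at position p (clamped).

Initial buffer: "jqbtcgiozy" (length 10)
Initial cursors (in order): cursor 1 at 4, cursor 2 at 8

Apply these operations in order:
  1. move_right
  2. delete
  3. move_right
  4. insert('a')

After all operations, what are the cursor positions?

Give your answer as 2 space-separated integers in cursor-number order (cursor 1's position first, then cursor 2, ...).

After op 1 (move_right): buffer="jqbtcgiozy" (len 10), cursors c1@5 c2@9, authorship ..........
After op 2 (delete): buffer="jqbtgioy" (len 8), cursors c1@4 c2@7, authorship ........
After op 3 (move_right): buffer="jqbtgioy" (len 8), cursors c1@5 c2@8, authorship ........
After op 4 (insert('a')): buffer="jqbtgaioya" (len 10), cursors c1@6 c2@10, authorship .....1...2

Answer: 6 10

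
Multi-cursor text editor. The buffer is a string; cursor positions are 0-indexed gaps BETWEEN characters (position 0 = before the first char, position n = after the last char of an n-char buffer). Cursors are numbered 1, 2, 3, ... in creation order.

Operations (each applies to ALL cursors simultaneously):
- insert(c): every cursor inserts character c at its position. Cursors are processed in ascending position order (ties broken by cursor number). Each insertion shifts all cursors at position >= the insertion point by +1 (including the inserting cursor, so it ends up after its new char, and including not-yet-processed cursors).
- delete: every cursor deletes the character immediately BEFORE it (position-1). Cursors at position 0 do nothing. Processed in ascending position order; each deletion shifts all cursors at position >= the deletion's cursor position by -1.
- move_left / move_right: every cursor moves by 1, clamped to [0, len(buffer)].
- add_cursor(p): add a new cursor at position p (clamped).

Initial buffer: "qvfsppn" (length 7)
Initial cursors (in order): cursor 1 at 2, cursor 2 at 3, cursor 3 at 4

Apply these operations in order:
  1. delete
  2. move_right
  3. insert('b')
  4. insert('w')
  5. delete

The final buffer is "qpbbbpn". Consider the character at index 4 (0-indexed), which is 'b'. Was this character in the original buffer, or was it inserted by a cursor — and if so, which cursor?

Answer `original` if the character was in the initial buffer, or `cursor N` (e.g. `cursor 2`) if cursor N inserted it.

After op 1 (delete): buffer="qppn" (len 4), cursors c1@1 c2@1 c3@1, authorship ....
After op 2 (move_right): buffer="qppn" (len 4), cursors c1@2 c2@2 c3@2, authorship ....
After op 3 (insert('b')): buffer="qpbbbpn" (len 7), cursors c1@5 c2@5 c3@5, authorship ..123..
After op 4 (insert('w')): buffer="qpbbbwwwpn" (len 10), cursors c1@8 c2@8 c3@8, authorship ..123123..
After op 5 (delete): buffer="qpbbbpn" (len 7), cursors c1@5 c2@5 c3@5, authorship ..123..
Authorship (.=original, N=cursor N): . . 1 2 3 . .
Index 4: author = 3

Answer: cursor 3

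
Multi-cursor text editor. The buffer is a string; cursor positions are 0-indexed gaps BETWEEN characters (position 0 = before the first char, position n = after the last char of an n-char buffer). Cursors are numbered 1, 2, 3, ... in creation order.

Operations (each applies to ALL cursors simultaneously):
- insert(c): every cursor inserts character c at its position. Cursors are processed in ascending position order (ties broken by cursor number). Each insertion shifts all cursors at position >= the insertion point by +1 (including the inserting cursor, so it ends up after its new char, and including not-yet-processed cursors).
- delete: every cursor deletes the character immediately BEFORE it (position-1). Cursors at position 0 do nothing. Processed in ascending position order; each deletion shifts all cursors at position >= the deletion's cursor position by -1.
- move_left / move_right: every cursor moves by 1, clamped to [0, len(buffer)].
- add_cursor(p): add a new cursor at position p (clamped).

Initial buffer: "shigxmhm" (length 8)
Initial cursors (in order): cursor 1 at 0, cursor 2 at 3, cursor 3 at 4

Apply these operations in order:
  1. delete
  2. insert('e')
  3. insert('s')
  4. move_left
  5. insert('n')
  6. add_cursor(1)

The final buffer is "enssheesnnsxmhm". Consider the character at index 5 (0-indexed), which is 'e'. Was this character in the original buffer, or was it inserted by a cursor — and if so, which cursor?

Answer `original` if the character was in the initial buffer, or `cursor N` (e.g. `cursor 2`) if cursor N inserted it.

After op 1 (delete): buffer="shxmhm" (len 6), cursors c1@0 c2@2 c3@2, authorship ......
After op 2 (insert('e')): buffer="esheexmhm" (len 9), cursors c1@1 c2@5 c3@5, authorship 1..23....
After op 3 (insert('s')): buffer="essheessxmhm" (len 12), cursors c1@2 c2@8 c3@8, authorship 11..2323....
After op 4 (move_left): buffer="essheessxmhm" (len 12), cursors c1@1 c2@7 c3@7, authorship 11..2323....
After op 5 (insert('n')): buffer="enssheesnnsxmhm" (len 15), cursors c1@2 c2@10 c3@10, authorship 111..232233....
After op 6 (add_cursor(1)): buffer="enssheesnnsxmhm" (len 15), cursors c4@1 c1@2 c2@10 c3@10, authorship 111..232233....
Authorship (.=original, N=cursor N): 1 1 1 . . 2 3 2 2 3 3 . . . .
Index 5: author = 2

Answer: cursor 2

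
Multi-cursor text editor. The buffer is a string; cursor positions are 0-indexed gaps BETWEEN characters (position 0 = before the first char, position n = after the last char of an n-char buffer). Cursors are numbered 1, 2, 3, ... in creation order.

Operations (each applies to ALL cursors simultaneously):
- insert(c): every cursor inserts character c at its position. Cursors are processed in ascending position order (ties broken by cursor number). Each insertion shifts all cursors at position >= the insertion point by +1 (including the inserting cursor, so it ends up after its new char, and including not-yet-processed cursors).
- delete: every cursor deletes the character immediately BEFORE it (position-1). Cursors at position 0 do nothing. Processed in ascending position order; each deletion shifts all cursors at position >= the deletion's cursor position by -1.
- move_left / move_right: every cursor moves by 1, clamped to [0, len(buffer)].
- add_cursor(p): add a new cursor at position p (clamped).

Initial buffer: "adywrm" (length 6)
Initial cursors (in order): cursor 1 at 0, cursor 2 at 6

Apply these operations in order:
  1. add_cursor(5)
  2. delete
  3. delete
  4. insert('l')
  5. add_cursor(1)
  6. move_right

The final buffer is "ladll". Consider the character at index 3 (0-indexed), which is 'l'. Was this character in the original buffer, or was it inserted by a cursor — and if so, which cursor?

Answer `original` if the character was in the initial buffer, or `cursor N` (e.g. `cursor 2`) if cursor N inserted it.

Answer: cursor 2

Derivation:
After op 1 (add_cursor(5)): buffer="adywrm" (len 6), cursors c1@0 c3@5 c2@6, authorship ......
After op 2 (delete): buffer="adyw" (len 4), cursors c1@0 c2@4 c3@4, authorship ....
After op 3 (delete): buffer="ad" (len 2), cursors c1@0 c2@2 c3@2, authorship ..
After op 4 (insert('l')): buffer="ladll" (len 5), cursors c1@1 c2@5 c3@5, authorship 1..23
After op 5 (add_cursor(1)): buffer="ladll" (len 5), cursors c1@1 c4@1 c2@5 c3@5, authorship 1..23
After op 6 (move_right): buffer="ladll" (len 5), cursors c1@2 c4@2 c2@5 c3@5, authorship 1..23
Authorship (.=original, N=cursor N): 1 . . 2 3
Index 3: author = 2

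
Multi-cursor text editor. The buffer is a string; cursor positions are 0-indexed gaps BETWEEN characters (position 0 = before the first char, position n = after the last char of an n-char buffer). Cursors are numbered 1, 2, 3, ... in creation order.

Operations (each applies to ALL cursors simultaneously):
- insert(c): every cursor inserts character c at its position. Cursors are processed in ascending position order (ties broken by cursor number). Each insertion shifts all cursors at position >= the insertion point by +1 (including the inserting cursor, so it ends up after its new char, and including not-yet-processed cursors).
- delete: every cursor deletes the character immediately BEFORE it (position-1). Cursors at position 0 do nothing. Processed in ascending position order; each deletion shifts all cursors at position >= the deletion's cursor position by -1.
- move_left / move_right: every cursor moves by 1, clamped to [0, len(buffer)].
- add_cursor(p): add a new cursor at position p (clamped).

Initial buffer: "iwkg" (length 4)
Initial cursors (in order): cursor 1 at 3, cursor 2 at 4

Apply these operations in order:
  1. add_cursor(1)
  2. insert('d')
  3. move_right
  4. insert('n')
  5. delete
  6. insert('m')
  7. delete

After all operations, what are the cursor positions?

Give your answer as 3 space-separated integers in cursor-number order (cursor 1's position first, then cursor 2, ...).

Answer: 6 7 3

Derivation:
After op 1 (add_cursor(1)): buffer="iwkg" (len 4), cursors c3@1 c1@3 c2@4, authorship ....
After op 2 (insert('d')): buffer="idwkdgd" (len 7), cursors c3@2 c1@5 c2@7, authorship .3..1.2
After op 3 (move_right): buffer="idwkdgd" (len 7), cursors c3@3 c1@6 c2@7, authorship .3..1.2
After op 4 (insert('n')): buffer="idwnkdgndn" (len 10), cursors c3@4 c1@8 c2@10, authorship .3.3.1.122
After op 5 (delete): buffer="idwkdgd" (len 7), cursors c3@3 c1@6 c2@7, authorship .3..1.2
After op 6 (insert('m')): buffer="idwmkdgmdm" (len 10), cursors c3@4 c1@8 c2@10, authorship .3.3.1.122
After op 7 (delete): buffer="idwkdgd" (len 7), cursors c3@3 c1@6 c2@7, authorship .3..1.2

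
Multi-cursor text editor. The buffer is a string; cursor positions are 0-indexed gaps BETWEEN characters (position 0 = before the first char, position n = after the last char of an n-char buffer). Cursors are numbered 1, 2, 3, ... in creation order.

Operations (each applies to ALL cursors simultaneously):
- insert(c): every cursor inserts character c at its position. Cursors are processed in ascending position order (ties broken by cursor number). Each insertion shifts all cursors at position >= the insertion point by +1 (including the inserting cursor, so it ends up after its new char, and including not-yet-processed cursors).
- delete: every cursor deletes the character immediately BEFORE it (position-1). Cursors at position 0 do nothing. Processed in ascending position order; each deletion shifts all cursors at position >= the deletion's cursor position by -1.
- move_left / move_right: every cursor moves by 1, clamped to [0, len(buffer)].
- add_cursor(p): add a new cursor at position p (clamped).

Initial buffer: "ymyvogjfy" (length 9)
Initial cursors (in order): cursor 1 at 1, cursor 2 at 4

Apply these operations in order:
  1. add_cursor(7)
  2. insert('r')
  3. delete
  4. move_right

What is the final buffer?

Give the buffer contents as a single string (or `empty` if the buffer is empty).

Answer: ymyvogjfy

Derivation:
After op 1 (add_cursor(7)): buffer="ymyvogjfy" (len 9), cursors c1@1 c2@4 c3@7, authorship .........
After op 2 (insert('r')): buffer="yrmyvrogjrfy" (len 12), cursors c1@2 c2@6 c3@10, authorship .1...2...3..
After op 3 (delete): buffer="ymyvogjfy" (len 9), cursors c1@1 c2@4 c3@7, authorship .........
After op 4 (move_right): buffer="ymyvogjfy" (len 9), cursors c1@2 c2@5 c3@8, authorship .........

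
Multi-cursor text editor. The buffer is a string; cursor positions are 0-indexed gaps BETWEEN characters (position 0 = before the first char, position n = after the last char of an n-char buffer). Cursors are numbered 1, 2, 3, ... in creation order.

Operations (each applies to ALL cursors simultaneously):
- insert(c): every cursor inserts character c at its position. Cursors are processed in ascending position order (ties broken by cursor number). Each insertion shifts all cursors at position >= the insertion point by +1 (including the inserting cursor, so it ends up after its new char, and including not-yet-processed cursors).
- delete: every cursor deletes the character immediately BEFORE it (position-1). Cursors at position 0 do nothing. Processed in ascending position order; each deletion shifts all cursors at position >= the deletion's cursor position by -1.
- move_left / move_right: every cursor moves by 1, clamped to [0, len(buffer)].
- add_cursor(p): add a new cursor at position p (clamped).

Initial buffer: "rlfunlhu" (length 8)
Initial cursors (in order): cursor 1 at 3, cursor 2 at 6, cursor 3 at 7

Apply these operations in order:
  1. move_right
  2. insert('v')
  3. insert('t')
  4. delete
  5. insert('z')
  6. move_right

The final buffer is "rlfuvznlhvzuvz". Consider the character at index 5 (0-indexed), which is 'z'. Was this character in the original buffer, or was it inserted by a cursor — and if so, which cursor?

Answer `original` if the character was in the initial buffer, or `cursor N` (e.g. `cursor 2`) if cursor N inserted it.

Answer: cursor 1

Derivation:
After op 1 (move_right): buffer="rlfunlhu" (len 8), cursors c1@4 c2@7 c3@8, authorship ........
After op 2 (insert('v')): buffer="rlfuvnlhvuv" (len 11), cursors c1@5 c2@9 c3@11, authorship ....1...2.3
After op 3 (insert('t')): buffer="rlfuvtnlhvtuvt" (len 14), cursors c1@6 c2@11 c3@14, authorship ....11...22.33
After op 4 (delete): buffer="rlfuvnlhvuv" (len 11), cursors c1@5 c2@9 c3@11, authorship ....1...2.3
After op 5 (insert('z')): buffer="rlfuvznlhvzuvz" (len 14), cursors c1@6 c2@11 c3@14, authorship ....11...22.33
After op 6 (move_right): buffer="rlfuvznlhvzuvz" (len 14), cursors c1@7 c2@12 c3@14, authorship ....11...22.33
Authorship (.=original, N=cursor N): . . . . 1 1 . . . 2 2 . 3 3
Index 5: author = 1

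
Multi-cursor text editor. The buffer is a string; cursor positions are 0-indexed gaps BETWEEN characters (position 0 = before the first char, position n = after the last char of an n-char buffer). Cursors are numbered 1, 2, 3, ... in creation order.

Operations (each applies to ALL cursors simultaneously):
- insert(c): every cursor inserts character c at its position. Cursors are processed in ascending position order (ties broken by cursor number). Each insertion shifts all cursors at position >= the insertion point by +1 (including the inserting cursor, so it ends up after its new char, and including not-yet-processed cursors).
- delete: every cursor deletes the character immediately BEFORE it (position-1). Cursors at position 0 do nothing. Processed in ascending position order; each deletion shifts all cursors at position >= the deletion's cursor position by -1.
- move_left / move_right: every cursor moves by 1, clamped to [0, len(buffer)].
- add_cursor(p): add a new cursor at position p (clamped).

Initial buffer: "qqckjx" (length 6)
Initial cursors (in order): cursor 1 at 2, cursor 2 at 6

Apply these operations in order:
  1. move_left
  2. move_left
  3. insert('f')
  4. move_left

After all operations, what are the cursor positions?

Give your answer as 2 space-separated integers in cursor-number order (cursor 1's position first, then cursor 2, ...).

Answer: 0 5

Derivation:
After op 1 (move_left): buffer="qqckjx" (len 6), cursors c1@1 c2@5, authorship ......
After op 2 (move_left): buffer="qqckjx" (len 6), cursors c1@0 c2@4, authorship ......
After op 3 (insert('f')): buffer="fqqckfjx" (len 8), cursors c1@1 c2@6, authorship 1....2..
After op 4 (move_left): buffer="fqqckfjx" (len 8), cursors c1@0 c2@5, authorship 1....2..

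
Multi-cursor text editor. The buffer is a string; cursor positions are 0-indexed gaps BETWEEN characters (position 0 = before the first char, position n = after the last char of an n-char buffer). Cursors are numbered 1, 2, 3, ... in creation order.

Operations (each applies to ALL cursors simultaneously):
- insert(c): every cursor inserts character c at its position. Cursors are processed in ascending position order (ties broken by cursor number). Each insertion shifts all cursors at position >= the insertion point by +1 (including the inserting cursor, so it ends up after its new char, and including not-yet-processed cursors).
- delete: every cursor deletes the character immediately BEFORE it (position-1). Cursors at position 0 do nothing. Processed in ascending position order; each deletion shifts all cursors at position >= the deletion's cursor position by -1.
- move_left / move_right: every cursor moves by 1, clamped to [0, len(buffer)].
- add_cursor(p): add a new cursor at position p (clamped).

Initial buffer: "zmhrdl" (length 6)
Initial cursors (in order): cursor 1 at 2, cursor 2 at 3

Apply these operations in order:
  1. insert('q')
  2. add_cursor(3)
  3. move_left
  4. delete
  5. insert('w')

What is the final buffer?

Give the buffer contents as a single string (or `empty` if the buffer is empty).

After op 1 (insert('q')): buffer="zmqhqrdl" (len 8), cursors c1@3 c2@5, authorship ..1.2...
After op 2 (add_cursor(3)): buffer="zmqhqrdl" (len 8), cursors c1@3 c3@3 c2@5, authorship ..1.2...
After op 3 (move_left): buffer="zmqhqrdl" (len 8), cursors c1@2 c3@2 c2@4, authorship ..1.2...
After op 4 (delete): buffer="qqrdl" (len 5), cursors c1@0 c3@0 c2@1, authorship 12...
After op 5 (insert('w')): buffer="wwqwqrdl" (len 8), cursors c1@2 c3@2 c2@4, authorship 13122...

Answer: wwqwqrdl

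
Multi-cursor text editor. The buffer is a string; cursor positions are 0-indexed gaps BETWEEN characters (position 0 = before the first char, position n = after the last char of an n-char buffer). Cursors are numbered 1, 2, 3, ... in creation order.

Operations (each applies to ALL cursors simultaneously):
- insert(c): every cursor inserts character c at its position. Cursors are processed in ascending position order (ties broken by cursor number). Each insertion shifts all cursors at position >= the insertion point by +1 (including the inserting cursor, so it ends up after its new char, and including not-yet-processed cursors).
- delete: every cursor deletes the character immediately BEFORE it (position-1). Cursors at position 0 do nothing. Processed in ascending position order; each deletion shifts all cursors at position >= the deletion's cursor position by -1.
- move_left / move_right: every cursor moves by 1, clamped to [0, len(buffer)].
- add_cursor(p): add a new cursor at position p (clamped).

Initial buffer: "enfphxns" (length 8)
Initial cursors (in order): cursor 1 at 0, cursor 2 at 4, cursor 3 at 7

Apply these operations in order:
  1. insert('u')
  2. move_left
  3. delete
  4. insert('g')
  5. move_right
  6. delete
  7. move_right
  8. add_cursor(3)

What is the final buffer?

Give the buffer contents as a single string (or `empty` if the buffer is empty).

After op 1 (insert('u')): buffer="uenfpuhxnus" (len 11), cursors c1@1 c2@6 c3@10, authorship 1....2...3.
After op 2 (move_left): buffer="uenfpuhxnus" (len 11), cursors c1@0 c2@5 c3@9, authorship 1....2...3.
After op 3 (delete): buffer="uenfuhxus" (len 9), cursors c1@0 c2@4 c3@7, authorship 1...2..3.
After op 4 (insert('g')): buffer="guenfguhxgus" (len 12), cursors c1@1 c2@6 c3@10, authorship 11...22..33.
After op 5 (move_right): buffer="guenfguhxgus" (len 12), cursors c1@2 c2@7 c3@11, authorship 11...22..33.
After op 6 (delete): buffer="genfghxgs" (len 9), cursors c1@1 c2@5 c3@8, authorship 1...2..3.
After op 7 (move_right): buffer="genfghxgs" (len 9), cursors c1@2 c2@6 c3@9, authorship 1...2..3.
After op 8 (add_cursor(3)): buffer="genfghxgs" (len 9), cursors c1@2 c4@3 c2@6 c3@9, authorship 1...2..3.

Answer: genfghxgs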